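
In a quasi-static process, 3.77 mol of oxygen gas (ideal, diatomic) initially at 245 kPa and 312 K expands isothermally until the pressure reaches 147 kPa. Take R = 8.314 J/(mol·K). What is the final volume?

66.5 L

V₁ = nRT₁/P₁ = 3.77×8.314×312/245 = 39.9 L.
Isothermal: T stays 312 K; PV = const ⇒ V₂ = 66.5 L, P₂ = 147 kPa.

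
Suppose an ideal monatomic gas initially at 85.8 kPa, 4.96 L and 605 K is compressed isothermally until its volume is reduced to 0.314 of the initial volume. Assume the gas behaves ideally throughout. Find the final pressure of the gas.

273 kPa

Isothermal: T stays 605 K; PV = const ⇒ V₂ = 1.56 L, P₂ = 273 kPa.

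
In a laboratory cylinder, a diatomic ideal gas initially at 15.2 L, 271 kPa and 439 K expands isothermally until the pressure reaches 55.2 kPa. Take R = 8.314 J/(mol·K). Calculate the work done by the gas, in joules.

n = P₁V₁/(RT₁) = 271×15.2/(8.314×439) = 1.13 mol.
Isothermal: T stays 439 K; PV = const ⇒ V₂ = 74.6 L, P₂ = 55.2 kPa.
W = nRT ln(V₂/V₁) = 1.13×8.314×439×ln(4.91) = 6550 J.

6550 J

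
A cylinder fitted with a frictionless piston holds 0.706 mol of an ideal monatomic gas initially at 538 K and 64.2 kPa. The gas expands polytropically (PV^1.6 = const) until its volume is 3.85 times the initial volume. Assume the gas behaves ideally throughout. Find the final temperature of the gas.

240 K

V₁ = nRT₁/P₁ = 0.706×8.314×538/64.2 = 49.2 L.
Polytropic n=1.6: T₂ = T₁(V₁/V₂)^(n−1) = 538×(0.260)^0.60 = 240 K; P₂ = P₁(V₁/V₂)^n = 7.43 kPa.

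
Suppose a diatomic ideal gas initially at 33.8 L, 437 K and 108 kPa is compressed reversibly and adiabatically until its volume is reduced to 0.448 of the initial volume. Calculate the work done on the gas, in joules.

n = P₁V₁/(RT₁) = 108×33.8/(8.314×437) = 1.00 mol.
Adiabatic: TV^(γ−1) = const ⇒ T₂ = 437×(2.23)^0.400 = 603 K; PV^γ = const ⇒ P₂ = 332 kPa.
ΔU = nCvΔT = 1.00×20.8×(603−437) = 3460 J.
Q = 0 for an adiabatic process, so W = −ΔU = -3460 J.
Work done on the gas = −W_by = 3460 J.

3460 J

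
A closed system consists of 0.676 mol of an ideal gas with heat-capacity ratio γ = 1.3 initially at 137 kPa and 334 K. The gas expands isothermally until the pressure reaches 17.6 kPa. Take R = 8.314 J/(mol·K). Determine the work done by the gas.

V₁ = nRT₁/P₁ = 0.676×8.314×334/137 = 13.7 L.
Isothermal: T stays 334 K; PV = const ⇒ V₂ = 107 L, P₂ = 17.6 kPa.
W = nRT ln(V₂/V₁) = 0.676×8.314×334×ln(7.78) = 3850 J.

3850 J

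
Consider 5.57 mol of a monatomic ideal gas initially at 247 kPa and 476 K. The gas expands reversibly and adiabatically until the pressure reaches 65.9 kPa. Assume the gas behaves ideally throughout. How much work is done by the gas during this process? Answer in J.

13600 J

V₁ = nRT₁/P₁ = 5.57×8.314×476/247 = 89.2 L.
Adiabatic: T₂/T₁ = (P₂/P₁)^((γ−1)/γ) ⇒ T₂ = 476×(0.267)^0.400 = 281 K; V₂ = 197 L.
ΔU = nCvΔT = 5.57×12.5×(281−476) = -13600 J.
Q = 0 for an adiabatic process, so W = −ΔU = 13600 J.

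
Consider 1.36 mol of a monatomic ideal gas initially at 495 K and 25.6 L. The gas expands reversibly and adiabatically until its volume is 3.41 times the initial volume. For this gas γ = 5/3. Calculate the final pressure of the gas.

P₁ = nRT₁/V₁ = 1.36×8.314×495/25.6 = 219 kPa.
Adiabatic: TV^(γ−1) = const ⇒ T₂ = 495×(0.293)^0.667 = 218 K; PV^γ = const ⇒ P₂ = 28.3 kPa.

28.3 kPa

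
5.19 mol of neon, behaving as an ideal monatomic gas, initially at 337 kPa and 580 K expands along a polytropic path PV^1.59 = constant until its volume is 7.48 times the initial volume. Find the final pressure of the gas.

13.7 kPa

V₁ = nRT₁/P₁ = 5.19×8.314×580/337 = 74.3 L.
Polytropic n=1.59: T₂ = T₁(V₁/V₂)^(n−1) = 580×(0.134)^0.59 = 177 K; P₂ = P₁(V₁/V₂)^n = 13.7 kPa.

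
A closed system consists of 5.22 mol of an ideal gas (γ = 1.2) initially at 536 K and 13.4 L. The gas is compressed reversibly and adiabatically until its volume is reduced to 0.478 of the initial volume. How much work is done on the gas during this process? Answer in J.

P₁ = nRT₁/V₁ = 5.22×8.314×536/13.4 = 1740 kPa.
Adiabatic: TV^(γ−1) = const ⇒ T₂ = 536×(2.09)^0.200 = 621 K; PV^γ = const ⇒ P₂ = 4210 kPa.
ΔU = nCvΔT = 5.22×41.6×(621−536) = 18500 J.
Q = 0 for an adiabatic process, so W = −ΔU = -18500 J.
Work done on the gas = −W_by = 18500 J.

18500 J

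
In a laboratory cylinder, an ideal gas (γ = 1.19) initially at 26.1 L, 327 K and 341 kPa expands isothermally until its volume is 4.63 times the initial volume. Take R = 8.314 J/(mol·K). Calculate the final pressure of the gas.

Isothermal: T stays 327 K; PV = const ⇒ V₂ = 121 L, P₂ = 73.7 kPa.

73.7 kPa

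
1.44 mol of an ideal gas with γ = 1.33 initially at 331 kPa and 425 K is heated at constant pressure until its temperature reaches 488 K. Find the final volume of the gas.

17.7 L

V₁ = nRT₁/P₁ = 1.44×8.314×425/331 = 15.4 L.
Isobaric: P stays 331 kPa; V/T = const ⇒ T₂ = 488 K, V₂ = 17.7 L.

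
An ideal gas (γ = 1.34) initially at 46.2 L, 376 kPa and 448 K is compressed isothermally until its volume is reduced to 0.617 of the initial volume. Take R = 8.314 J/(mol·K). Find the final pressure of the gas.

609 kPa

Isothermal: T stays 448 K; PV = const ⇒ V₂ = 28.5 L, P₂ = 609 kPa.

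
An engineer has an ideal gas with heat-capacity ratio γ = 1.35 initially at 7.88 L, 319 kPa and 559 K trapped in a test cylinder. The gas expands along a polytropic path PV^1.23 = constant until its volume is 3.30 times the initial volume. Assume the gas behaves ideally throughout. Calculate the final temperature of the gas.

425 K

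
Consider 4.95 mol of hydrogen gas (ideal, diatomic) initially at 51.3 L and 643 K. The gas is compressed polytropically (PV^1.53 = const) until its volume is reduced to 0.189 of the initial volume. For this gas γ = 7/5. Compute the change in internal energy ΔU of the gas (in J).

P₁ = nRT₁/V₁ = 4.95×8.314×643/51.3 = 516 kPa.
Polytropic n=1.53: T₂ = T₁(V₁/V₂)^(n−1) = 643×(5.29)^0.53 = 1550 K; P₂ = P₁(V₁/V₂)^n = 6600 kPa.
For an ideal gas ΔU = nCvΔT with Cv = (5/2)R = 20.8 J/(mol·K).
ΔU = 4.95×20.8×(1550−643) = 93800 J.

93800 J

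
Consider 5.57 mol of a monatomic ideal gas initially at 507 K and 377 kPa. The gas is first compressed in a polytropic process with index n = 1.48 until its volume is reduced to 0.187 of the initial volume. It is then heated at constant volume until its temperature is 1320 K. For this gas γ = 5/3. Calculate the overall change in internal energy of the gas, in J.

V₁ = nRT₁/P₁ = 5.57×8.314×507/377 = 62.3 L.
Step 1 — Polytropic n=1.48: T₂ = T₁(V₁/V₂)^(n−1) = 507×(5.35)^0.48 = 1130 K; P₂ = P₁(V₁/V₂)^n = 4510 kPa.
W = (P₁V₁−P₂V₂)/(n−1) = (377×62.3−4510×11.6)/0.48 = -60500 J.
ΔU = nCvΔT = 5.57×12.5×(1130−507) = 43500 J.
Q = ΔU + W = -16900 J.
State after step 1: P = 4510 kPa, V = 11.6 L, T = 1130 K.
Step 2 — Isochoric: V stays 11.6 L; P/T = const ⇒ T₂ = 1320 K, P₂ = 5250 kPa.
W = 0 (no volume change).
ΔU = nCvΔT = 5.57×12.5×(1320−1130) = 12900 J.
Q = ΔU = 12900 J.
Net over both steps: W = -60500 J, Q = -3990 J, ΔU = 56500 J.

56500 J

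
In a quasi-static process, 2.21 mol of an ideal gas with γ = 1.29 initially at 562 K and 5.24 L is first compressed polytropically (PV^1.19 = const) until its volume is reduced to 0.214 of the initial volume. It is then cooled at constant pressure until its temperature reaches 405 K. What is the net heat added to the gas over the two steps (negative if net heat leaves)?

-34800 J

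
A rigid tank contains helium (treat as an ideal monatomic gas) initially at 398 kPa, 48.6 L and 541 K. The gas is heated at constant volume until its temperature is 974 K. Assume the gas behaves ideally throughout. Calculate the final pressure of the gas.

Isochoric: V stays 48.6 L; P/T = const ⇒ T₂ = 974 K, P₂ = 717 kPa.

717 kPa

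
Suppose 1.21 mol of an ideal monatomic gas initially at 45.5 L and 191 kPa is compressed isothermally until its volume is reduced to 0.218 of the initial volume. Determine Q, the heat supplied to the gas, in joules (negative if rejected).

-13200 J

T₁ = P₁V₁/(nR) = 191×45.5/(1.21×8.314) = 864 K.
Isothermal: T stays 864 K; PV = const ⇒ V₂ = 9.92 L, P₂ = 876 kPa.
ΔU = 0 (ideal gas, T constant).
W = nRT ln(V₂/V₁) = 1.21×8.314×864×ln(0.218) = -13200 J.
Q = ΔU + W = -13200 J.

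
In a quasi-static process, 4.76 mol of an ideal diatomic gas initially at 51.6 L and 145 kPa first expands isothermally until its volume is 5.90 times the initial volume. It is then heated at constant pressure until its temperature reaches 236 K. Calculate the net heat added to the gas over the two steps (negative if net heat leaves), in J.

T₁ = P₁V₁/(nR) = 145×51.6/(4.76×8.314) = 189 K.
Step 1 — Isothermal: T stays 189 K; PV = const ⇒ V₂ = 304 L, P₂ = 24.6 kPa.
ΔU = 0 (ideal gas, T constant).
W = nRT ln(V₂/V₁) = 4.76×8.314×189×ln(5.90) = 13300 J.
Q = ΔU + W = 13300 J.
State after step 1: P = 24.6 kPa, V = 304 L, T = 189 K.
Step 2 — Isobaric: P stays 24.6 kPa; V/T = const ⇒ T₂ = 236 K, V₂ = 380 L.
W = PΔV = 24.6×(380−304) kPa·L = 1860 J.
ΔU = nCvΔT = 4.76×20.8×(236−189) = 4640 J.
Q = ΔU + W = nCpΔT = 6500 J.
Net over both steps: W = 15100 J, Q = 19800 J, ΔU = 4640 J.

19800 J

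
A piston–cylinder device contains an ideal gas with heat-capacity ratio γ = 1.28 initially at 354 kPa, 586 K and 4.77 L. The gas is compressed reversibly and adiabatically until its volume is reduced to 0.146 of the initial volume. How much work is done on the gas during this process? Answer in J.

n = P₁V₁/(RT₁) = 354×4.77/(8.314×586) = 0.347 mol.
Adiabatic: TV^(γ−1) = const ⇒ T₂ = 586×(6.85)^0.280 = 1000 K; PV^γ = const ⇒ P₂ = 4160 kPa.
ΔU = nCvΔT = 0.347×29.7×(1000−586) = 4310 J.
Q = 0 for an adiabatic process, so W = −ΔU = -4310 J.
Work done on the gas = −W_by = 4310 J.

4310 J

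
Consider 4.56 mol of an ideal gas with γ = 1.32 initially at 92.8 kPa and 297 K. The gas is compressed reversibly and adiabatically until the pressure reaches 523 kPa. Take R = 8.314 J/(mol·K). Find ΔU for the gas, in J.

V₁ = nRT₁/P₁ = 4.56×8.314×297/92.8 = 121 L.
Adiabatic: T₂/T₁ = (P₂/P₁)^((γ−1)/γ) ⇒ T₂ = 297×(5.64)^0.242 = 452 K; V₂ = 32.7 L.
For an ideal gas ΔU = nCvΔT with Cv = R/(γ−1) = 26.0 J/(mol·K).
ΔU = 4.56×26.0×(452−297) = 18300 J.

18300 J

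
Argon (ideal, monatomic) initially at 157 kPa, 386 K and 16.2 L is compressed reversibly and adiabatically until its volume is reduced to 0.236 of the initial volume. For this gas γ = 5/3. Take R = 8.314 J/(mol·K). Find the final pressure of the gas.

Adiabatic: TV^(γ−1) = const ⇒ T₂ = 386×(4.24)^0.667 = 1010 K; PV^γ = const ⇒ P₂ = 1740 kPa.

1740 kPa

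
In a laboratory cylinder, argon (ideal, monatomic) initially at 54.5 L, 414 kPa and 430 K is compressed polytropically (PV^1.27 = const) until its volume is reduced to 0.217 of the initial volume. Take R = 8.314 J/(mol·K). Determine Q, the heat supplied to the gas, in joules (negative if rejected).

-25400 J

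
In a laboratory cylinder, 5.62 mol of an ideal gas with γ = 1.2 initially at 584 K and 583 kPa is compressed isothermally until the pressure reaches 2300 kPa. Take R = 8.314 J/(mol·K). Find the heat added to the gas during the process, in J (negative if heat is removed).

V₁ = nRT₁/P₁ = 5.62×8.314×584/583 = 46.8 L.
Isothermal: T stays 584 K; PV = const ⇒ V₂ = 11.9 L, P₂ = 2300 kPa.
ΔU = 0 (ideal gas, T constant).
W = nRT ln(V₂/V₁) = 5.62×8.314×584×ln(0.253) = -37500 J.
Q = ΔU + W = -37500 J.

-37500 J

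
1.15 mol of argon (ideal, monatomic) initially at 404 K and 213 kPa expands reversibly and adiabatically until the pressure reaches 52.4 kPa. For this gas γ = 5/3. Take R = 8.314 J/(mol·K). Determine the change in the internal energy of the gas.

V₁ = nRT₁/P₁ = 1.15×8.314×404/213 = 18.1 L.
Adiabatic: T₂/T₁ = (P₂/P₁)^((γ−1)/γ) ⇒ T₂ = 404×(0.246)^0.400 = 231 K; V₂ = 42.1 L.
For an ideal gas ΔU = nCvΔT with Cv = (3/2)R = 12.5 J/(mol·K).
ΔU = 1.15×12.5×(231−404) = -2490 J.

-2490 J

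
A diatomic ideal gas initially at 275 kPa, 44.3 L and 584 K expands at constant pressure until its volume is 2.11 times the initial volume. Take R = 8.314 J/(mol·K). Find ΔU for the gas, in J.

n = P₁V₁/(RT₁) = 275×44.3/(8.314×584) = 2.51 mol.
Isobaric: P stays 275 kPa; V/T = const ⇒ T₂ = 1230 K, V₂ = 93.5 L.
For an ideal gas ΔU = nCvΔT with Cv = (5/2)R = 20.8 J/(mol·K).
ΔU = 2.51×20.8×(1230−584) = 33800 J.

33800 J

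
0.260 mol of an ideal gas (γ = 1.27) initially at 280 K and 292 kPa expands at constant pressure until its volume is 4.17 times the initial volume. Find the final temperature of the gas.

1170 K

V₁ = nRT₁/P₁ = 0.260×8.314×280/292 = 2.07 L.
Isobaric: P stays 292 kPa; V/T = const ⇒ T₂ = 1170 K, V₂ = 8.64 L.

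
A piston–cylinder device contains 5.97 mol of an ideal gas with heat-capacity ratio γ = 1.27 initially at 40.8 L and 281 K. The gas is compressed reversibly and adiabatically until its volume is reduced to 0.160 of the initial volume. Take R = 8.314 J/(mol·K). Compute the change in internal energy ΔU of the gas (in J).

P₁ = nRT₁/V₁ = 5.97×8.314×281/40.8 = 342 kPa.
Adiabatic: TV^(γ−1) = const ⇒ T₂ = 281×(6.25)^0.270 = 461 K; PV^γ = const ⇒ P₂ = 3500 kPa.
For an ideal gas ΔU = nCvΔT with Cv = R/(γ−1) = 30.8 J/(mol·K).
ΔU = 5.97×30.8×(461−281) = 33100 J.

33100 J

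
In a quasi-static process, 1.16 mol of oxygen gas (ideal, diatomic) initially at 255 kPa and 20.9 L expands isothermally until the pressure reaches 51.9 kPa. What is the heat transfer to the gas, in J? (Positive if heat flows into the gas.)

T₁ = P₁V₁/(nR) = 255×20.9/(1.16×8.314) = 553 K.
Isothermal: T stays 553 K; PV = const ⇒ V₂ = 103 L, P₂ = 51.9 kPa.
ΔU = 0 (ideal gas, T constant).
W = nRT ln(V₂/V₁) = 1.16×8.314×553×ln(4.91) = 8480 J.
Q = ΔU + W = 8480 J.

8480 J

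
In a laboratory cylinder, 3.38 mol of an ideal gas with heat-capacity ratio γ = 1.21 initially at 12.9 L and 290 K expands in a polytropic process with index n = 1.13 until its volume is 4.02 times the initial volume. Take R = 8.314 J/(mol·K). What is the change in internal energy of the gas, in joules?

-6420 J

P₁ = nRT₁/V₁ = 3.38×8.314×290/12.9 = 632 kPa.
Polytropic n=1.13: T₂ = T₁(V₁/V₂)^(n−1) = 290×(0.249)^0.13 = 242 K; P₂ = P₁(V₁/V₂)^n = 131 kPa.
For an ideal gas ΔU = nCvΔT with Cv = R/(γ−1) = 39.6 J/(mol·K).
ΔU = 3.38×39.6×(242−290) = -6420 J.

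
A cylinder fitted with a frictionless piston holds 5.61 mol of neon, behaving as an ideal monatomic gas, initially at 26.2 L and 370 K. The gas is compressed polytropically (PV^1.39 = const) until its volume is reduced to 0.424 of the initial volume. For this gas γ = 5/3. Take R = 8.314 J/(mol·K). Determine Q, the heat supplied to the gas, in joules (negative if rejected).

-7300 J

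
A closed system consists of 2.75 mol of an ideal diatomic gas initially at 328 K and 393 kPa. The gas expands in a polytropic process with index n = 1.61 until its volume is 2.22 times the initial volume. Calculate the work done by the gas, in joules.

V₁ = nRT₁/P₁ = 2.75×8.314×328/393 = 19.1 L.
Polytropic n=1.61: T₂ = T₁(V₁/V₂)^(n−1) = 328×(0.450)^0.61 = 202 K; P₂ = P₁(V₁/V₂)^n = 109 kPa.
W = (P₁V₁−P₂V₂)/(n−1) = (393×19.1−109×42.4)/0.61 = 4740 J.

4740 J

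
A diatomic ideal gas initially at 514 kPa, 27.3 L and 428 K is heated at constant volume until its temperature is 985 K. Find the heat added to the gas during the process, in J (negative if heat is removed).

45700 J

n = P₁V₁/(RT₁) = 514×27.3/(8.314×428) = 3.94 mol.
Isochoric: V stays 27.3 L; P/T = const ⇒ T₂ = 985 K, P₂ = 1180 kPa.
W = 0 (no volume change).
ΔU = nCvΔT = 3.94×20.8×(985−428) = 45700 J.
Q = ΔU = 45700 J.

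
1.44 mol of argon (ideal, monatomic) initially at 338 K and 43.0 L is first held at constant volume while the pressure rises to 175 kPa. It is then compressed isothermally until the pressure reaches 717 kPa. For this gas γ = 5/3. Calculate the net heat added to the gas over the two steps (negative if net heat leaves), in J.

-5390 J

P₁ = nRT₁/V₁ = 1.44×8.314×338/43.0 = 94.1 kPa.
Step 1 — Isochoric: V stays 43.0 L; P/T = const ⇒ T₂ = 629 K, P₂ = 175 kPa.
W = 0 (no volume change).
ΔU = nCvΔT = 1.44×12.5×(629−338) = 5220 J.
Q = ΔU = 5220 J.
State after step 1: P = 175 kPa, V = 43.0 L, T = 629 K.
Step 2 — Isothermal: T stays 629 K; PV = const ⇒ V₂ = 10.5 L, P₂ = 717 kPa.
ΔU = 0 (ideal gas, T constant).
W = nRT ln(V₂/V₁) = 1.44×8.314×629×ln(0.244) = -10600 J.
Q = ΔU + W = -10600 J.
Net over both steps: W = -10600 J, Q = -5390 J, ΔU = 5220 J.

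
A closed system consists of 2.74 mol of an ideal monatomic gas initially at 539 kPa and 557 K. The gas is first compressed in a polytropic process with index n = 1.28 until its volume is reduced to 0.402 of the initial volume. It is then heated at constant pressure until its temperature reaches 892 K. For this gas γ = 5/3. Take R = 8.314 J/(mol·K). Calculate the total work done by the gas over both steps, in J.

V₁ = nRT₁/P₁ = 2.74×8.314×557/539 = 23.5 L.
Step 1 — Polytropic n=1.28: T₂ = T₁(V₁/V₂)^(n−1) = 557×(2.49)^0.28 = 719 K; P₂ = P₁(V₁/V₂)^n = 1730 kPa.
W = (P₁V₁−P₂V₂)/(n−1) = (539×23.5−1730×9.46)/0.28 = -13200 J.
ΔU = nCvΔT = 2.74×12.5×(719−557) = 5530 J.
Q = ΔU + W = -7640 J.
State after step 1: P = 1730 kPa, V = 9.46 L, T = 719 K.
Step 2 — Isobaric: P stays 1730 kPa; V/T = const ⇒ T₂ = 892 K, V₂ = 11.7 L.
W = PΔV = 1730×(11.7−9.46) kPa·L = 3940 J.
ΔU = nCvΔT = 2.74×12.5×(892−719) = 5910 J.
Q = ΔU + W = nCpΔT = 9860 J.
Net over both steps: W = -9230 J, Q = 2220 J, ΔU = 11400 J.

-9230 J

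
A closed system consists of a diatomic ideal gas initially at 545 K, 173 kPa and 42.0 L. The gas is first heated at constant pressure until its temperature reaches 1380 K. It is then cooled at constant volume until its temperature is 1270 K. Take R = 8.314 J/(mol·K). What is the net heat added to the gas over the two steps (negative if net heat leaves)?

35300 J

n = P₁V₁/(RT₁) = 173×42.0/(8.314×545) = 1.60 mol.
Step 1 — Isobaric: P stays 173 kPa; V/T = const ⇒ T₂ = 1380 K, V₂ = 106 L.
W = PΔV = 173×(106−42.0) kPa·L = 11100 J.
ΔU = nCvΔT = 1.60×20.8×(1380−545) = 27800 J.
Q = ΔU + W = nCpΔT = 39000 J.
State after step 1: P = 173 kPa, V = 106 L, T = 1380 K.
Step 2 — Isochoric: V stays 106 L; P/T = const ⇒ T₂ = 1270 K, P₂ = 159 kPa.
W = 0 (no volume change).
ΔU = nCvΔT = 1.60×20.8×(1270−1380) = -3670 J.
Q = ΔU = -3670 J.
Net over both steps: W = 11100 J, Q = 35300 J, ΔU = 24200 J.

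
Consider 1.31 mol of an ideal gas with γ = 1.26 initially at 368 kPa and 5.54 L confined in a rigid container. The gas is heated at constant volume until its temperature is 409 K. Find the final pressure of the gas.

804 kPa

T₁ = P₁V₁/(nR) = 368×5.54/(1.31×8.314) = 187 K.
Isochoric: V stays 5.54 L; P/T = const ⇒ T₂ = 409 K, P₂ = 804 kPa.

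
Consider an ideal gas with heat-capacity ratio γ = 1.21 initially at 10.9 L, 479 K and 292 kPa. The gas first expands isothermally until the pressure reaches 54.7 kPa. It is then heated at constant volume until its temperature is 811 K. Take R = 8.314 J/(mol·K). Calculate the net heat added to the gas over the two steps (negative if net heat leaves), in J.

15800 J

n = P₁V₁/(RT₁) = 292×10.9/(8.314×479) = 0.799 mol.
Step 1 — Isothermal: T stays 479 K; PV = const ⇒ V₂ = 58.2 L, P₂ = 54.7 kPa.
ΔU = 0 (ideal gas, T constant).
W = nRT ln(V₂/V₁) = 0.799×8.314×479×ln(5.34) = 5330 J.
Q = ΔU + W = 5330 J.
State after step 1: P = 54.7 kPa, V = 58.2 L, T = 479 K.
Step 2 — Isochoric: V stays 58.2 L; P/T = const ⇒ T₂ = 811 K, P₂ = 92.6 kPa.
W = 0 (no volume change).
ΔU = nCvΔT = 0.799×39.6×(811−479) = 10500 J.
Q = ΔU = 10500 J.
Net over both steps: W = 5330 J, Q = 15800 J, ΔU = 10500 J.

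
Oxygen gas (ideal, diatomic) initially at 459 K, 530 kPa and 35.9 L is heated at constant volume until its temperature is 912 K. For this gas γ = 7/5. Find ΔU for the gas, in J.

46900 J

n = P₁V₁/(RT₁) = 530×35.9/(8.314×459) = 4.99 mol.
Isochoric: V stays 35.9 L; P/T = const ⇒ T₂ = 912 K, P₂ = 1050 kPa.
For an ideal gas ΔU = nCvΔT with Cv = (5/2)R = 20.8 J/(mol·K).
ΔU = 4.99×20.8×(912−459) = 46900 J.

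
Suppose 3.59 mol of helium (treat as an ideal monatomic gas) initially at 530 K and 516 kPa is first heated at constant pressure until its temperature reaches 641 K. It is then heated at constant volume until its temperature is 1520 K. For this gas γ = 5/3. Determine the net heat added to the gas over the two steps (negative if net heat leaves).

47600 J

V₁ = nRT₁/P₁ = 3.59×8.314×530/516 = 30.7 L.
Step 1 — Isobaric: P stays 516 kPa; V/T = const ⇒ T₂ = 641 K, V₂ = 37.1 L.
W = PΔV = 516×(37.1−30.7) kPa·L = 3310 J.
ΔU = nCvΔT = 3.59×12.5×(641−530) = 4970 J.
Q = ΔU + W = nCpΔT = 8280 J.
State after step 1: P = 516 kPa, V = 37.1 L, T = 641 K.
Step 2 — Isochoric: V stays 37.1 L; P/T = const ⇒ T₂ = 1520 K, P₂ = 1220 kPa.
W = 0 (no volume change).
ΔU = nCvΔT = 3.59×12.5×(1520−641) = 39400 J.
Q = ΔU = 39400 J.
Net over both steps: W = 3310 J, Q = 47600 J, ΔU = 44300 J.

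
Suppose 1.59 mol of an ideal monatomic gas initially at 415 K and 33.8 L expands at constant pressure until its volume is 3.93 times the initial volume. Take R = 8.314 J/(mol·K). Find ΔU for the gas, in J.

24100 J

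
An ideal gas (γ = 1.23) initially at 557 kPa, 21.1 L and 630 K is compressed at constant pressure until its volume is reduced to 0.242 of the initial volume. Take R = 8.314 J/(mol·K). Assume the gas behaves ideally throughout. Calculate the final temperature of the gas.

Isobaric: P stays 557 kPa; V/T = const ⇒ T₂ = 152 K, V₂ = 5.11 L.

152 K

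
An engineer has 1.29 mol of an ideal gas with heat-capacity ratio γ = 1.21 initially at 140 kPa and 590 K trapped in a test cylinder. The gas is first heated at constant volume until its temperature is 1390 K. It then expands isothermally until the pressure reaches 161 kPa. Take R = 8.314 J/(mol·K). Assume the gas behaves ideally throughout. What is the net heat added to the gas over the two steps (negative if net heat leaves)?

51500 J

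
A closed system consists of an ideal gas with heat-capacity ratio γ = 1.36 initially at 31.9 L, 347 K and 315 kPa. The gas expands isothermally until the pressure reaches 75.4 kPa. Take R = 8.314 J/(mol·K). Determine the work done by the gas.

14400 J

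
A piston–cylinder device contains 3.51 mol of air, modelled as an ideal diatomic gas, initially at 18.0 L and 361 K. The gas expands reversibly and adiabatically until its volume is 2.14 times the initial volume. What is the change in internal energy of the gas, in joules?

P₁ = nRT₁/V₁ = 3.51×8.314×361/18.0 = 585 kPa.
Adiabatic: TV^(γ−1) = const ⇒ T₂ = 361×(0.467)^0.400 = 266 K; PV^γ = const ⇒ P₂ = 202 kPa.
For an ideal gas ΔU = nCvΔT with Cv = (5/2)R = 20.8 J/(mol·K).
ΔU = 3.51×20.8×(266−361) = -6910 J.

-6910 J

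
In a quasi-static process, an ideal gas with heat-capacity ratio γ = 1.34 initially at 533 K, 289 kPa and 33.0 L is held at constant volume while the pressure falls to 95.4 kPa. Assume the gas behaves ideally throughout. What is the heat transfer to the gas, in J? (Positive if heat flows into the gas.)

n = P₁V₁/(RT₁) = 289×33.0/(8.314×533) = 2.15 mol.
Isochoric: V stays 33.0 L; P/T = const ⇒ T₂ = 176 K, P₂ = 95.4 kPa.
W = 0 (no volume change).
ΔU = nCvΔT = 2.15×24.5×(176−533) = -18800 J.
Q = ΔU = -18800 J.

-18800 J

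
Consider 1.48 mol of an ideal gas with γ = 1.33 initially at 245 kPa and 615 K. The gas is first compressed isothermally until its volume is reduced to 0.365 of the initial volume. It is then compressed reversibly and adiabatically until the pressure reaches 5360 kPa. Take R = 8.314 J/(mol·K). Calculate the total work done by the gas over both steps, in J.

V₁ = nRT₁/P₁ = 1.48×8.314×615/245 = 30.9 L.
Step 1 — Isothermal: T stays 615 K; PV = const ⇒ V₂ = 11.3 L, P₂ = 671 kPa.
ΔU = 0 (ideal gas, T constant).
W = nRT ln(V₂/V₁) = 1.48×8.314×615×ln(0.365) = -7630 J.
Q = ΔU + W = -7630 J.
State after step 1: P = 671 kPa, V = 11.3 L, T = 615 K.
Step 2 — Adiabatic: T₂/T₁ = (P₂/P₁)^((γ−1)/γ) ⇒ T₂ = 615×(7.99)^0.248 = 1030 K; V₂ = 2.36 L.
ΔU = nCvΔT = 1.48×25.2×(1030−615) = 15500 J.
Q = 0 for an adiabatic process, so W = −ΔU = -15500 J.
Net over both steps: W = -23100 J, Q = -7630 J, ΔU = 15500 J.

-23100 J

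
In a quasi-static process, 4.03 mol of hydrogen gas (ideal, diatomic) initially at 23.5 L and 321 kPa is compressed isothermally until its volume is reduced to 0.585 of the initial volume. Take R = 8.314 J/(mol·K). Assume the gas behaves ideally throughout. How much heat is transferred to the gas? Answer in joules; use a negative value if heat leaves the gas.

-4040 J

T₁ = P₁V₁/(nR) = 321×23.5/(4.03×8.314) = 225 K.
Isothermal: T stays 225 K; PV = const ⇒ V₂ = 13.7 L, P₂ = 549 kPa.
ΔU = 0 (ideal gas, T constant).
W = nRT ln(V₂/V₁) = 4.03×8.314×225×ln(0.585) = -4040 J.
Q = ΔU + W = -4040 J.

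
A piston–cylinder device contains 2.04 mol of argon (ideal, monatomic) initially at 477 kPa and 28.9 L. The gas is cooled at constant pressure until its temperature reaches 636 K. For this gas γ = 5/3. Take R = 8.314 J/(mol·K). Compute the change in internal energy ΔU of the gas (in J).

T₁ = P₁V₁/(nR) = 477×28.9/(2.04×8.314) = 813 K.
Isobaric: P stays 477 kPa; V/T = const ⇒ T₂ = 636 K, V₂ = 22.6 L.
For an ideal gas ΔU = nCvΔT with Cv = (3/2)R = 12.5 J/(mol·K).
ΔU = 2.04×12.5×(636−813) = -4500 J.

-4500 J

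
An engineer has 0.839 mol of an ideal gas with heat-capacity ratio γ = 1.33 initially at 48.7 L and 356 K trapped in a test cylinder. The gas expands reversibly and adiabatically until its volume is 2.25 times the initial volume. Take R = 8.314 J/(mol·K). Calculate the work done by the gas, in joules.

1770 J

P₁ = nRT₁/V₁ = 0.839×8.314×356/48.7 = 51.0 kPa.
Adiabatic: TV^(γ−1) = const ⇒ T₂ = 356×(0.444)^0.330 = 272 K; PV^γ = const ⇒ P₂ = 17.3 kPa.
ΔU = nCvΔT = 0.839×25.2×(272−356) = -1770 J.
Q = 0 for an adiabatic process, so W = −ΔU = 1770 J.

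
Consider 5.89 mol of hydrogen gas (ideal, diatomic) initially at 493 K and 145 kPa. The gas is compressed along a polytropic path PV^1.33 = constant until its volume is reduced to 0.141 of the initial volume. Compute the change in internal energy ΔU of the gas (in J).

54800 J

V₁ = nRT₁/P₁ = 5.89×8.314×493/145 = 166 L.
Polytropic n=1.33: T₂ = T₁(V₁/V₂)^(n−1) = 493×(7.09)^0.33 = 941 K; P₂ = P₁(V₁/V₂)^n = 1960 kPa.
For an ideal gas ΔU = nCvΔT with Cv = (5/2)R = 20.8 J/(mol·K).
ΔU = 5.89×20.8×(941−493) = 54800 J.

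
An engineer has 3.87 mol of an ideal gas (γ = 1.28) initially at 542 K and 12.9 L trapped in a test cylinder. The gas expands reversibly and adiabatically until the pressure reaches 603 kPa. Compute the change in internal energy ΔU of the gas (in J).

P₁ = nRT₁/V₁ = 3.87×8.314×542/12.9 = 1350 kPa.
Adiabatic: T₂/T₁ = (P₂/P₁)^((γ−1)/γ) ⇒ T₂ = 542×(0.446)^0.219 = 454 K; V₂ = 24.2 L.
For an ideal gas ΔU = nCvΔT with Cv = R/(γ−1) = 29.7 J/(mol·K).
ΔU = 3.87×29.7×(454−542) = -10100 J.

-10100 J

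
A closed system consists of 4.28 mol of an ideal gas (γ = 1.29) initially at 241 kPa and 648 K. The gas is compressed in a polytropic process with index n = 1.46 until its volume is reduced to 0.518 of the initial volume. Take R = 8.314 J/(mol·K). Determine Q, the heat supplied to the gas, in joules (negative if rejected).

V₁ = nRT₁/P₁ = 4.28×8.314×648/241 = 95.7 L.
Polytropic n=1.46: T₂ = T₁(V₁/V₂)^(n−1) = 648×(1.93)^0.46 = 877 K; P₂ = P₁(V₁/V₂)^n = 630 kPa.
W = (P₁V₁−P₂V₂)/(n−1) = (241×95.7−630×49.6)/0.46 = -17700 J.
ΔU = nCvΔT = 4.28×28.7×(877−648) = 28100 J.
Q = ΔU + W = 10400 J.

10400 J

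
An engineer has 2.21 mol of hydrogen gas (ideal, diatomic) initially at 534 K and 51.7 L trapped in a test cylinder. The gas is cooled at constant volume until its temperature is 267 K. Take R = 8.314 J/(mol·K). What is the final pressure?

94.9 kPa

P₁ = nRT₁/V₁ = 2.21×8.314×534/51.7 = 190 kPa.
Isochoric: V stays 51.7 L; P/T = const ⇒ T₂ = 267 K, P₂ = 94.9 kPa.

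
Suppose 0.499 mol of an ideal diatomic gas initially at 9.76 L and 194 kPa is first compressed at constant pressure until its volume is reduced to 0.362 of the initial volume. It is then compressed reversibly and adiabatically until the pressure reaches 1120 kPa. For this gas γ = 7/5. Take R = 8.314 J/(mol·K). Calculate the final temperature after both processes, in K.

T₁ = P₁V₁/(nR) = 194×9.76/(0.499×8.314) = 456 K.
Step 1 — Isobaric: P stays 194 kPa; V/T = const ⇒ T₂ = 165 K, V₂ = 3.53 L.
W = PΔV = 194×(3.53−9.76) kPa·L = -1210 J.
ΔU = nCvΔT = 0.499×20.8×(165−456) = -3020 J.
Q = ΔU + W = nCpΔT = -4230 J.
State after step 1: P = 194 kPa, V = 3.53 L, T = 165 K.
Step 2 — Adiabatic: T₂/T₁ = (P₂/P₁)^((γ−1)/γ) ⇒ T₂ = 165×(5.77)^0.286 = 273 K; V₂ = 1.01 L.
ΔU = nCvΔT = 0.499×20.8×(273−165) = 1110 J.
Q = 0 for an adiabatic process, so W = −ΔU = -1110 J.
Net over both steps: W = -2320 J, Q = -4230 J, ΔU = -1910 J.

273 K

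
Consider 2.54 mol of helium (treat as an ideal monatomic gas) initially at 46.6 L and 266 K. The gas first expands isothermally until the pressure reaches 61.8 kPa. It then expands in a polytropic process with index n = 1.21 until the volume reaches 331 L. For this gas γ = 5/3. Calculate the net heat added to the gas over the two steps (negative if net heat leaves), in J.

P₁ = nRT₁/V₁ = 2.54×8.314×266/46.6 = 121 kPa.
Step 1 — Isothermal: T stays 266 K; PV = const ⇒ V₂ = 90.9 L, P₂ = 61.8 kPa.
ΔU = 0 (ideal gas, T constant).
W = nRT ln(V₂/V₁) = 2.54×8.314×266×ln(1.95) = 3750 J.
Q = ΔU + W = 3750 J.
State after step 1: P = 61.8 kPa, V = 90.9 L, T = 266 K.
Step 2 — Polytropic n=1.21: T₂ = T₁(V₁/V₂)^(n−1) = 266×(0.275)^0.21 = 203 K; P₂ = P₁(V₁/V₂)^n = 12.9 kPa.
W = (P₁V₁−P₂V₂)/(n−1) = (61.8×90.9−12.9×331)/0.21 = 6360 J.
ΔU = nCvΔT = 2.54×12.5×(203−266) = -2000 J.
Q = ΔU + W = 4360 J.
Net over both steps: W = 10100 J, Q = 8110 J, ΔU = -2000 J.

8110 J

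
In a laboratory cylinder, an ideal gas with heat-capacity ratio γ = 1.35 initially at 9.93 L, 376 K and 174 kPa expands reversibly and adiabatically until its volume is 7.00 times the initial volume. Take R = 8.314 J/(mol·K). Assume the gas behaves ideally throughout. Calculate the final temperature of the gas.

190 K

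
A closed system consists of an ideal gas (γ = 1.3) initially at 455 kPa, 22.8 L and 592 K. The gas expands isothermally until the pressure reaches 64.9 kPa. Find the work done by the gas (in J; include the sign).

n = P₁V₁/(RT₁) = 455×22.8/(8.314×592) = 2.11 mol.
Isothermal: T stays 592 K; PV = const ⇒ V₂ = 160 L, P₂ = 64.9 kPa.
W = nRT ln(V₂/V₁) = 2.11×8.314×592×ln(7.01) = 20200 J.

20200 J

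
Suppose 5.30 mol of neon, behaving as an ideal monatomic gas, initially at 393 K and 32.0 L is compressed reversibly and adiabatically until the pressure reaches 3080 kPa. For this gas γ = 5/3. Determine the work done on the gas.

P₁ = nRT₁/V₁ = 5.30×8.314×393/32.0 = 541 kPa.
Adiabatic: T₂/T₁ = (P₂/P₁)^((γ−1)/γ) ⇒ T₂ = 393×(5.69)^0.400 = 788 K; V₂ = 11.3 L.
ΔU = nCvΔT = 5.30×12.5×(788−393) = 26100 J.
Q = 0 for an adiabatic process, so W = −ΔU = -26100 J.
Work done on the gas = −W_by = 26100 J.

26100 J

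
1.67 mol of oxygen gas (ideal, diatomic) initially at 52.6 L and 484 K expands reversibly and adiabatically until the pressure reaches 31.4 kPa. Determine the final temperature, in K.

324 K

P₁ = nRT₁/V₁ = 1.67×8.314×484/52.6 = 128 kPa.
Adiabatic: T₂/T₁ = (P₂/P₁)^((γ−1)/γ) ⇒ T₂ = 484×(0.246)^0.286 = 324 K; V₂ = 143 L.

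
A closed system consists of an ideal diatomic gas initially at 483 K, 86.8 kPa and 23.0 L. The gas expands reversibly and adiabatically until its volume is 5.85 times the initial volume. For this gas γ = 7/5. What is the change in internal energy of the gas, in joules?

n = P₁V₁/(RT₁) = 86.8×23.0/(8.314×483) = 0.497 mol.
Adiabatic: TV^(γ−1) = const ⇒ T₂ = 483×(0.171)^0.400 = 238 K; PV^γ = const ⇒ P₂ = 7.32 kPa.
For an ideal gas ΔU = nCvΔT with Cv = (5/2)R = 20.8 J/(mol·K).
ΔU = 0.497×20.8×(238−483) = -2530 J.

-2530 J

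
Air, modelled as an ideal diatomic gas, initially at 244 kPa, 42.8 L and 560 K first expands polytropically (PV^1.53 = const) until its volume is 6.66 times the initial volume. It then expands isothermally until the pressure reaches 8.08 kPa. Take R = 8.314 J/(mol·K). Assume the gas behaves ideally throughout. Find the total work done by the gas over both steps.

14400 J

n = P₁V₁/(RT₁) = 244×42.8/(8.314×560) = 2.24 mol.
Step 1 — Polytropic n=1.53: T₂ = T₁(V₁/V₂)^(n−1) = 560×(0.150)^0.53 = 205 K; P₂ = P₁(V₁/V₂)^n = 13.4 kPa.
W = (P₁V₁−P₂V₂)/(n−1) = (244×42.8−13.4×285)/0.53 = 12500 J.
ΔU = nCvΔT = 2.24×20.8×(205−560) = -16600 J.
Q = ΔU + W = -4060 J.
State after step 1: P = 13.4 kPa, V = 285 L, T = 205 K.
Step 2 — Isothermal: T stays 205 K; PV = const ⇒ V₂ = 473 L, P₂ = 8.08 kPa.
ΔU = 0 (ideal gas, T constant).
W = nRT ln(V₂/V₁) = 2.24×8.314×205×ln(1.66) = 1940 J.
Q = ΔU + W = 1940 J.
Net over both steps: W = 14400 J, Q = -2120 J, ΔU = -16600 J.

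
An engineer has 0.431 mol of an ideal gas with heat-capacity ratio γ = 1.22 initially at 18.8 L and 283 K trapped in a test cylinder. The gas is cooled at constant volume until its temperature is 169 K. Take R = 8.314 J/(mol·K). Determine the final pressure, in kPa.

P₁ = nRT₁/V₁ = 0.431×8.314×283/18.8 = 53.9 kPa.
Isochoric: V stays 18.8 L; P/T = const ⇒ T₂ = 169 K, P₂ = 32.2 kPa.

32.2 kPa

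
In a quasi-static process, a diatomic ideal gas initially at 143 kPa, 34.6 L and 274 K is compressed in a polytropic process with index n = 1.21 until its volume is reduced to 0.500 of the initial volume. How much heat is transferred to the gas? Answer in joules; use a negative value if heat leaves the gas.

n = P₁V₁/(RT₁) = 143×34.6/(8.314×274) = 2.17 mol.
Polytropic n=1.21: T₂ = T₁(V₁/V₂)^(n−1) = 274×(2.00)^0.21 = 317 K; P₂ = P₁(V₁/V₂)^n = 331 kPa.
W = (P₁V₁−P₂V₂)/(n−1) = (143×34.6−331×17.3)/0.21 = -3690 J.
ΔU = nCvΔT = 2.17×20.8×(317−274) = 1940 J.
Q = ΔU + W = -1750 J.

-1750 J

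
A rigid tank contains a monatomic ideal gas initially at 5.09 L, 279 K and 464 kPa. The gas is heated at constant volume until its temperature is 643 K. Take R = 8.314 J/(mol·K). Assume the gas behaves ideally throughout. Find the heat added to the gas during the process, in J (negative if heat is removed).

n = P₁V₁/(RT₁) = 464×5.09/(8.314×279) = 1.02 mol.
Isochoric: V stays 5.09 L; P/T = const ⇒ T₂ = 643 K, P₂ = 1070 kPa.
W = 0 (no volume change).
ΔU = nCvΔT = 1.02×12.5×(643−279) = 4620 J.
Q = ΔU = 4620 J.

4620 J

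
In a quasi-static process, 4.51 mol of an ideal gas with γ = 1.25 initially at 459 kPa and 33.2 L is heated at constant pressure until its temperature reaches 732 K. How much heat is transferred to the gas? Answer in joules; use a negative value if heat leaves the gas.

T₁ = P₁V₁/(nR) = 459×33.2/(4.51×8.314) = 406 K.
Isobaric: P stays 459 kPa; V/T = const ⇒ T₂ = 732 K, V₂ = 59.8 L.
W = PΔV = 459×(59.8−33.2) kPa·L = 12200 J.
ΔU = nCvΔT = 4.51×33.3×(732−406) = 48800 J.
Q = ΔU + W = nCpΔT = 61000 J.

61000 J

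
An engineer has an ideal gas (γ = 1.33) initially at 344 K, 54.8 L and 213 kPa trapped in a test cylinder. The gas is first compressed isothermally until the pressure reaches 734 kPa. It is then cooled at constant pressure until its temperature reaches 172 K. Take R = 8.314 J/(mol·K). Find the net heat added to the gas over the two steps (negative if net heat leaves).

n = P₁V₁/(RT₁) = 213×54.8/(8.314×344) = 4.08 mol.
Step 1 — Isothermal: T stays 344 K; PV = const ⇒ V₂ = 15.9 L, P₂ = 734 kPa.
ΔU = 0 (ideal gas, T constant).
W = nRT ln(V₂/V₁) = 4.08×8.314×344×ln(0.290) = -14400 J.
Q = ΔU + W = -14400 J.
State after step 1: P = 734 kPa, V = 15.9 L, T = 344 K.
Step 2 — Isobaric: P stays 734 kPa; V/T = const ⇒ T₂ = 172 K, V₂ = 7.95 L.
W = PΔV = 734×(7.95−15.9) kPa·L = -5840 J.
ΔU = nCvΔT = 4.08×25.2×(172−344) = -17700 J.
Q = ΔU + W = nCpΔT = -23500 J.
Net over both steps: W = -20300 J, Q = -38000 J, ΔU = -17700 J.

-38000 J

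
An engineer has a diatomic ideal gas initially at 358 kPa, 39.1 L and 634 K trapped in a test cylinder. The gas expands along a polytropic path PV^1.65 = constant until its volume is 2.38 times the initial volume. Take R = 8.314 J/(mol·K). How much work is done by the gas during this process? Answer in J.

n = P₁V₁/(RT₁) = 358×39.1/(8.314×634) = 2.66 mol.
Polytropic n=1.65: T₂ = T₁(V₁/V₂)^(n−1) = 634×(0.420)^0.65 = 361 K; P₂ = P₁(V₁/V₂)^n = 85.6 kPa.
W = (P₁V₁−P₂V₂)/(n−1) = (358×39.1−85.6×93.1)/0.65 = 9280 J.

9280 J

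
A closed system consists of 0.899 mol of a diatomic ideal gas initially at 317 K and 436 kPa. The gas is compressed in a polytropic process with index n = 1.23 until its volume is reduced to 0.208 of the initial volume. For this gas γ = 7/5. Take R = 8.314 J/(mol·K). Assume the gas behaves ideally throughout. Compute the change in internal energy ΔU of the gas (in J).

2580 J

V₁ = nRT₁/P₁ = 0.899×8.314×317/436 = 5.43 L.
Polytropic n=1.23: T₂ = T₁(V₁/V₂)^(n−1) = 317×(4.81)^0.23 = 455 K; P₂ = P₁(V₁/V₂)^n = 3010 kPa.
For an ideal gas ΔU = nCvΔT with Cv = (5/2)R = 20.8 J/(mol·K).
ΔU = 0.899×20.8×(455−317) = 2580 J.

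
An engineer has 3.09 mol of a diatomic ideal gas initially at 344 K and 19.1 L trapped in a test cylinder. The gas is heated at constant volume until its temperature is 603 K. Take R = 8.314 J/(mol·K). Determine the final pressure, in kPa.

P₁ = nRT₁/V₁ = 3.09×8.314×344/19.1 = 463 kPa.
Isochoric: V stays 19.1 L; P/T = const ⇒ T₂ = 603 K, P₂ = 811 kPa.

811 kPa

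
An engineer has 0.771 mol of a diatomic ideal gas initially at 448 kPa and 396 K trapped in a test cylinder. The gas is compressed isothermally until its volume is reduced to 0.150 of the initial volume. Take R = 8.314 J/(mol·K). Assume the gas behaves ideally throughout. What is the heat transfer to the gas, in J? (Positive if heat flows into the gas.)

V₁ = nRT₁/P₁ = 0.771×8.314×396/448 = 5.67 L.
Isothermal: T stays 396 K; PV = const ⇒ V₂ = 0.850 L, P₂ = 2990 kPa.
ΔU = 0 (ideal gas, T constant).
W = nRT ln(V₂/V₁) = 0.771×8.314×396×ln(0.150) = -4820 J.
Q = ΔU + W = -4820 J.

-4820 J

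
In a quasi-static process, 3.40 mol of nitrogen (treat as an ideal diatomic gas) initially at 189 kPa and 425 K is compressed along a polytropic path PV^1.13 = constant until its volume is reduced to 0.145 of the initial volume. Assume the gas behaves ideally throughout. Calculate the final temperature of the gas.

V₁ = nRT₁/P₁ = 3.40×8.314×425/189 = 63.6 L.
Polytropic n=1.13: T₂ = T₁(V₁/V₂)^(n−1) = 425×(6.90)^0.13 = 546 K; P₂ = P₁(V₁/V₂)^n = 1680 kPa.

546 K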